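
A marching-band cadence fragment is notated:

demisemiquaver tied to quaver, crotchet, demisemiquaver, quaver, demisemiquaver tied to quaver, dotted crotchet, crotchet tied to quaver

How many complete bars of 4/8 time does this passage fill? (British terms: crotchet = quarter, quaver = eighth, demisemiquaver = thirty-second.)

One bar of 4/8 = 16 thirty-second notes.
Convert each value to thirty-second notes: demisemiquaver tied to quaver (demisemiquaver + quaver) = 5; crotchet = 8; demisemiquaver = 1; quaver = 4; demisemiquaver tied to quaver (demisemiquaver + quaver) = 5; dotted crotchet = 12; crotchet tied to quaver (crotchet + quaver) = 12.
Sum: 5 + 8 + 1 + 4 + 5 + 12 + 12 = 47.
47 ÷ 16 = 2 complete bars with 15 left over.

2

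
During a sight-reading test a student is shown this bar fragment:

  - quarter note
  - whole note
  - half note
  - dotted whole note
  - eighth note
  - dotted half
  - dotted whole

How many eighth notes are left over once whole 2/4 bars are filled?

One bar of 2/4 = 4 eighth notes.
Express everything in eighth notes: quarter note = 2; whole note = 8; half note = 4; dotted whole note = 12; eighth note = 1; dotted half = 6; dotted whole = 12.
Adding: 2 + 8 + 4 + 12 + 1 + 6 + 12 = 45.
45 ÷ 4 = 11 complete bars with 1 eighth note remaining.

1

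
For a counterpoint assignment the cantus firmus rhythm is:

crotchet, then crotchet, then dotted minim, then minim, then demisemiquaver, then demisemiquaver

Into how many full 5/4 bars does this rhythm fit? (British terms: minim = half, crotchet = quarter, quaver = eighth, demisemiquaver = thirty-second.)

1

One bar of 5/4 = 40 thirty-second notes.
Convert each value to thirty-second notes: crotchet = 8; crotchet = 8; dotted minim = 24; minim = 16; demisemiquaver = 1; demisemiquaver = 1.
Altogether 8 + 8 + 24 + 16 + 1 + 1 = 58.
58 ÷ 40 = 1 complete bar with 18 left over.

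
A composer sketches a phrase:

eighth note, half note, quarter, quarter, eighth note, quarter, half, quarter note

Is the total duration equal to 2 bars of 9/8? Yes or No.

One bar of 9/8 = 9 eighth notes, so 2 bars = 18.
Working in eighth notes: eighth note = 1; half note = 4; quarter = 2; quarter = 2; eighth note = 1; quarter = 2; half = 4; quarter note = 2.
Sum: 1 + 4 + 2 + 2 + 1 + 2 + 4 + 2 = 18.
18 equals 18, so the answer is Yes.

Yes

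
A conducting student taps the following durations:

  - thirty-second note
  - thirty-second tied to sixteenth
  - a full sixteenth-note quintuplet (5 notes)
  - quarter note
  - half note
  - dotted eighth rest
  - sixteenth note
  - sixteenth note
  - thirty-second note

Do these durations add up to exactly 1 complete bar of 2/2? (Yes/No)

One bar of 2/2 = 32 thirty-second notes.
Each duration in thirty-second notes: thirty-second note = 1; thirty-second tied to sixteenth (thirty-second + sixteenth) = 3; a full sixteenth-note quintuplet (5 notes) (five quintuplet sixteenths span one quarter) = 8; quarter note = 8; half note = 16; dotted eighth rest = 6; sixteenth note = 2; sixteenth note = 2; thirty-second note = 1.
Adding: 1 + 3 + 8 + 8 + 16 + 6 + 2 + 2 + 1 = 47.
47 exceeds 32, so the answer is No.

No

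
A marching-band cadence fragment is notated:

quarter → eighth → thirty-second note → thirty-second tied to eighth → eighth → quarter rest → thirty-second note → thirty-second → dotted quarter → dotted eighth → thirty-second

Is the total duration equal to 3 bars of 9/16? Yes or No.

One bar of 9/16 = 18 thirty-second notes, so 3 bars = 54.
In thirty-second notes: quarter = 8; eighth = 4; thirty-second note = 1; thirty-second tied to eighth (thirty-second + eighth) = 5; eighth = 4; quarter rest = 8; thirty-second note = 1; thirty-second = 1; dotted quarter = 12; dotted eighth = 6; thirty-second = 1.
Adding: 8 + 4 + 1 + 5 + 4 + 8 + 1 + 1 + 12 + 6 + 1 = 51.
51 falls short of 54, so the answer is No.

No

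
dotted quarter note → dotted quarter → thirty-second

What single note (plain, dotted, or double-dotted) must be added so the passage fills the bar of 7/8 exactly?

dotted sixteenth note

The bar of 7/8 = 28 thirty-second notes.
In thirty-second notes: dotted quarter note = 12; dotted quarter = 12; thirty-second = 1.
Altogether 12 + 12 + 1 = 25.
Remaining: 28 − 25 = 3 thirty-second notes, which is a dotted sixteenth note.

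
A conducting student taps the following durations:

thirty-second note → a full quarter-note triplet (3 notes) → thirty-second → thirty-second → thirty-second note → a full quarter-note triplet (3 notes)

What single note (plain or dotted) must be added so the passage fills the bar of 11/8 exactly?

The bar of 11/8 = 44 thirty-second notes.
Working in thirty-second notes: thirty-second note = 1; a full quarter-note triplet (3 notes) (three triplet quarters span one half) = 16; thirty-second = 1; thirty-second = 1; thirty-second note = 1; a full quarter-note triplet (3 notes) (three triplet quarters span one half) = 16.
Adding: 1 + 16 + 1 + 1 + 1 + 16 = 36.
Remaining: 44 − 36 = 8 thirty-second notes, which is a quarter note.

quarter note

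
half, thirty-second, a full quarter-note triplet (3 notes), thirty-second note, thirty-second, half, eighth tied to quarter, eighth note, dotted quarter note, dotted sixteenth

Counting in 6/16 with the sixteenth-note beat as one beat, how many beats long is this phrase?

41

One sixteenth-note beat = 2 thirty-second notes.
In thirty-second notes: half = 16; thirty-second = 1; a full quarter-note triplet (3 notes) (three triplet quarters span one half) = 16; thirty-second note = 1; thirty-second = 1; half = 16; eighth tied to quarter (eighth + quarter) = 12; eighth note = 4; dotted quarter note = 12; dotted sixteenth = 3.
Altogether 16 + 1 + 16 + 1 + 1 + 16 + 12 + 4 + 12 + 3 = 82.
82 ÷ 2 = 41 beats.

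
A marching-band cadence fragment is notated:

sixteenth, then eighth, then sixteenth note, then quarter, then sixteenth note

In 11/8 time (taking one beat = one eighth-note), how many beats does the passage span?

One eighth-note beat = 2 sixteenth notes.
Working in sixteenth notes: sixteenth = 1; eighth = 2; sixteenth note = 1; quarter = 4; sixteenth note = 1.
Total: 1 + 2 + 1 + 4 + 1 = 9.
9 ÷ 2 = 4.5 beats.

4.5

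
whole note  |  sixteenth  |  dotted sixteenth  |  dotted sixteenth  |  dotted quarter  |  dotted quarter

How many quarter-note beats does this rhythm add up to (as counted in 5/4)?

One quarter-note beat = 8 thirty-second notes.
Convert each value to thirty-second notes: whole note = 32; sixteenth = 2; dotted sixteenth = 3; dotted sixteenth = 3; dotted quarter = 12; dotted quarter = 12.
Altogether 32 + 2 + 3 + 3 + 12 + 12 = 64.
64 ÷ 8 = 8 beats.

8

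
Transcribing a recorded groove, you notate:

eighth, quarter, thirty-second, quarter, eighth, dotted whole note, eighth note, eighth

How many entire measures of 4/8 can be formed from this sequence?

One bar of 4/8 = 16 thirty-second notes.
Convert each value to thirty-second notes: eighth = 4; quarter = 8; thirty-second = 1; quarter = 8; eighth = 4; dotted whole note = 48; eighth note = 4; eighth = 4.
Altogether 4 + 8 + 1 + 8 + 4 + 48 + 4 + 4 = 81.
81 ÷ 16 = 5 complete bars with 1 left over.

5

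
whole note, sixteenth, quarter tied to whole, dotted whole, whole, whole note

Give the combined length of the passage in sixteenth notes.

Working in sixteenth notes: whole note = 16; sixteenth = 1; quarter tied to whole (quarter + whole) = 20; dotted whole = 24; whole = 16; whole note = 16.
Altogether 16 + 1 + 20 + 24 + 16 + 16 = 93 sixteenth notes.

93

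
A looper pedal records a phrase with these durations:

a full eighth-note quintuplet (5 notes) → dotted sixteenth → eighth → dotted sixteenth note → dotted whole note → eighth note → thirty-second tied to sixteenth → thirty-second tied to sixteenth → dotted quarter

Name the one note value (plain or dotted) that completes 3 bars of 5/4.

dotted half note

3 bars of 5/4 = 120 thirty-second notes.
Express everything in thirty-second notes: a full eighth-note quintuplet (5 notes) (five quintuplet eighths span one half) = 16; dotted sixteenth = 3; eighth = 4; dotted sixteenth note = 3; dotted whole note = 48; eighth note = 4; thirty-second tied to sixteenth (thirty-second + sixteenth) = 3; thirty-second tied to sixteenth (thirty-second + sixteenth) = 3; dotted quarter = 12.
Sum: 16 + 3 + 4 + 3 + 48 + 4 + 3 + 3 + 12 = 96.
Remaining: 120 − 96 = 24 thirty-second notes, which is a dotted half note.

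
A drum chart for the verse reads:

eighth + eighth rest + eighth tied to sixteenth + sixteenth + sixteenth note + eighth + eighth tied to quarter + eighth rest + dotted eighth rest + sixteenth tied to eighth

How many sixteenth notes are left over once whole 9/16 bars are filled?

7

One bar of 9/16 = 9 sixteenth notes.
Working in sixteenth notes: eighth = 2; eighth rest = 2; eighth tied to sixteenth (eighth + sixteenth) = 3; sixteenth = 1; sixteenth note = 1; eighth = 2; eighth tied to quarter (eighth + quarter) = 6; eighth rest = 2; dotted eighth rest = 3; sixteenth tied to eighth (sixteenth + eighth) = 3.
Total: 2 + 2 + 3 + 1 + 1 + 2 + 6 + 2 + 3 + 3 = 25.
25 ÷ 9 = 2 complete bars with 7 sixteenth notes remaining.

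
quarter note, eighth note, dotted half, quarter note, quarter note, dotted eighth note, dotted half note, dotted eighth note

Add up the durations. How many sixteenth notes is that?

44

In sixteenth notes: quarter note = 4; eighth note = 2; dotted half = 12; quarter note = 4; quarter note = 4; dotted eighth note = 3; dotted half note = 12; dotted eighth note = 3.
Altogether 4 + 2 + 12 + 4 + 4 + 3 + 12 + 3 = 44 sixteenth notes.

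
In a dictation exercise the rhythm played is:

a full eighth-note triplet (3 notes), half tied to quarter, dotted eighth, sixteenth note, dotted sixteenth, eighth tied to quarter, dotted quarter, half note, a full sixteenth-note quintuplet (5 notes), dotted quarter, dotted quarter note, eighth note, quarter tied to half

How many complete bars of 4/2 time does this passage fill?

2

One bar of 4/2 = 64 thirty-second notes.
In thirty-second notes: a full eighth-note triplet (3 notes) (three triplet eighths span one quarter) = 8; half tied to quarter (half + quarter) = 24; dotted eighth = 6; sixteenth note = 2; dotted sixteenth = 3; eighth tied to quarter (eighth + quarter) = 12; dotted quarter = 12; half note = 16; a full sixteenth-note quintuplet (5 notes) (five quintuplet sixteenths span one quarter) = 8; dotted quarter = 12; dotted quarter note = 12; eighth note = 4; quarter tied to half (quarter + half) = 24.
Adding: 8 + 24 + 6 + 2 + 3 + 12 + 12 + 16 + 8 + 12 + 12 + 4 + 24 = 143.
143 ÷ 64 = 2 complete bars with 15 left over.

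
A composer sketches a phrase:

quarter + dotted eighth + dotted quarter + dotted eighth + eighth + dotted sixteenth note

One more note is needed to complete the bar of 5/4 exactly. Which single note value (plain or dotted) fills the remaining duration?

thirty-second note

The bar of 5/4 = 40 thirty-second notes.
Working in thirty-second notes: quarter = 8; dotted eighth = 6; dotted quarter = 12; dotted eighth = 6; eighth = 4; dotted sixteenth note = 3.
Sum: 8 + 6 + 12 + 6 + 4 + 3 = 39.
Remaining: 40 − 39 = 1 thirty-second note, which is a thirty-second note.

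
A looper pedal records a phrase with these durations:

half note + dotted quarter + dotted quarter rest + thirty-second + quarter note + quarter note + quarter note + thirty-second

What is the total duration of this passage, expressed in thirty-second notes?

Working in thirty-second notes: half note = 16; dotted quarter = 12; dotted quarter rest = 12; thirty-second = 1; quarter note = 8; quarter note = 8; quarter note = 8; thirty-second = 1.
Adding: 16 + 12 + 12 + 1 + 8 + 8 + 8 + 1 = 66 thirty-second notes.

66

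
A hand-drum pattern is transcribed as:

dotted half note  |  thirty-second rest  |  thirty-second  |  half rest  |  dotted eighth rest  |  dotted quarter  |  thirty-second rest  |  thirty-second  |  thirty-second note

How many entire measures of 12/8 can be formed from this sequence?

1

One bar of 12/8 = 48 thirty-second notes.
Express everything in thirty-second notes: dotted half note = 24; thirty-second rest = 1; thirty-second = 1; half rest = 16; dotted eighth rest = 6; dotted quarter = 12; thirty-second rest = 1; thirty-second = 1; thirty-second note = 1.
Total: 24 + 1 + 1 + 16 + 6 + 12 + 1 + 1 + 1 = 63.
63 ÷ 48 = 1 complete bar with 15 left over.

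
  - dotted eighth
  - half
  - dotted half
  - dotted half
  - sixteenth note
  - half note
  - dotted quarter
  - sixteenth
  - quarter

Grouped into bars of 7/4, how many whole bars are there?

One bar of 7/4 = 28 sixteenth notes.
Each duration in sixteenth notes: dotted eighth = 3; half = 8; dotted half = 12; dotted half = 12; sixteenth note = 1; half note = 8; dotted quarter = 6; sixteenth = 1; quarter = 4.
Total: 3 + 8 + 12 + 12 + 1 + 8 + 6 + 1 + 4 = 55.
55 ÷ 28 = 1 complete bar with 27 left over.

1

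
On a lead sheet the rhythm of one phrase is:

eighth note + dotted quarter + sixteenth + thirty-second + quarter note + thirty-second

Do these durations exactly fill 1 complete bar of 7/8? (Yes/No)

One bar of 7/8 = 28 thirty-second notes.
Working in thirty-second notes: eighth note = 4; dotted quarter = 12; sixteenth = 2; thirty-second = 1; quarter note = 8; thirty-second = 1.
Altogether 4 + 12 + 2 + 1 + 8 + 1 = 28.
28 equals 28, so the answer is Yes.

Yes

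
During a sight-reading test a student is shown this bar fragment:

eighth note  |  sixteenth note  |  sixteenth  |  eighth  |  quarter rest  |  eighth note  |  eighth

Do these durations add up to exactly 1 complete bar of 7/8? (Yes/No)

Yes

One bar of 7/8 = 14 sixteenth notes.
Express everything in sixteenth notes: eighth note = 2; sixteenth note = 1; sixteenth = 1; eighth = 2; quarter rest = 4; eighth note = 2; eighth = 2.
Total: 2 + 1 + 1 + 2 + 4 + 2 + 2 = 14.
14 equals 14, so the answer is Yes.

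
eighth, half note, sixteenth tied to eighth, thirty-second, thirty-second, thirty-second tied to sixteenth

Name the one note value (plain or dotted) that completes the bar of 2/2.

thirty-second note

The bar of 2/2 = 32 thirty-second notes.
In thirty-second notes: eighth = 4; half note = 16; sixteenth tied to eighth (sixteenth + eighth) = 6; thirty-second = 1; thirty-second = 1; thirty-second tied to sixteenth (thirty-second + sixteenth) = 3.
Sum: 4 + 16 + 6 + 1 + 1 + 3 = 31.
Remaining: 32 − 31 = 1 thirty-second note, which is a thirty-second note.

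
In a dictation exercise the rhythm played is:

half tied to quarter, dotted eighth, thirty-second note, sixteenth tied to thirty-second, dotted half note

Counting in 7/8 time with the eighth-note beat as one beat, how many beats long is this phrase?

One eighth-note beat = 4 thirty-second notes.
In thirty-second notes: half tied to quarter (half + quarter) = 24; dotted eighth = 6; thirty-second note = 1; sixteenth tied to thirty-second (sixteenth + thirty-second) = 3; dotted half note = 24.
Total: 24 + 6 + 1 + 3 + 24 = 58.
58 ÷ 4 = 14.5 beats.

14.5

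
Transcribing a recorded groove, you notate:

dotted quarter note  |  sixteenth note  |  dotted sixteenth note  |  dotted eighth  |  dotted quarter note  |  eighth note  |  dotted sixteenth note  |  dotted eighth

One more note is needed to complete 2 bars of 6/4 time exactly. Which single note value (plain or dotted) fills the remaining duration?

2 bars of 6/4 = 96 thirty-second notes.
Each duration in thirty-second notes: dotted quarter note = 12; sixteenth note = 2; dotted sixteenth note = 3; dotted eighth = 6; dotted quarter note = 12; eighth note = 4; dotted sixteenth note = 3; dotted eighth = 6.
Altogether 12 + 2 + 3 + 6 + 12 + 4 + 3 + 6 = 48.
Remaining: 96 − 48 = 48 thirty-second notes, which is a dotted whole note.

dotted whole note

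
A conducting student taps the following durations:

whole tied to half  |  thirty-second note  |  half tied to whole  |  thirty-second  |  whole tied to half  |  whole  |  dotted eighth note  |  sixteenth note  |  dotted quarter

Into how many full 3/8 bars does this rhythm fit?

16

One bar of 3/8 = 12 thirty-second notes.
Convert each value to thirty-second notes: whole tied to half (whole + half) = 48; thirty-second note = 1; half tied to whole (half + whole) = 48; thirty-second = 1; whole tied to half (whole + half) = 48; whole = 32; dotted eighth note = 6; sixteenth note = 2; dotted quarter = 12.
Altogether 48 + 1 + 48 + 1 + 48 + 32 + 6 + 2 + 12 = 198.
198 ÷ 12 = 16 complete bars with 6 left over.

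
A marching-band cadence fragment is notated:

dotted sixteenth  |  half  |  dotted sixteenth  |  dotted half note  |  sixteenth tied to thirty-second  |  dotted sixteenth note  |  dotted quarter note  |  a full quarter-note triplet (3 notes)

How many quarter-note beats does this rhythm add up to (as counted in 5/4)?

10

One quarter-note beat = 8 thirty-second notes.
Convert each value to thirty-second notes: dotted sixteenth = 3; half = 16; dotted sixteenth = 3; dotted half note = 24; sixteenth tied to thirty-second (sixteenth + thirty-second) = 3; dotted sixteenth note = 3; dotted quarter note = 12; a full quarter-note triplet (3 notes) (three triplet quarters span one half) = 16.
Sum: 3 + 16 + 3 + 24 + 3 + 3 + 12 + 16 = 80.
80 ÷ 8 = 10 beats.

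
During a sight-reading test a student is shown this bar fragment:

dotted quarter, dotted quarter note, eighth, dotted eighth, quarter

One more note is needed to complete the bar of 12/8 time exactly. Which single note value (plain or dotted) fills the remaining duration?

The bar of 12/8 = 24 sixteenth notes.
In sixteenth notes: dotted quarter = 6; dotted quarter note = 6; eighth = 2; dotted eighth = 3; quarter = 4.
Total: 6 + 6 + 2 + 3 + 4 = 21.
Remaining: 24 − 21 = 3 sixteenth notes, which is a dotted eighth note.

dotted eighth note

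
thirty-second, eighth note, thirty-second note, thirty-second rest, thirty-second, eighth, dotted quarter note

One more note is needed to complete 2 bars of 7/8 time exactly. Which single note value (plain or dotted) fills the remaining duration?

2 bars of 7/8 = 56 thirty-second notes.
Convert each value to thirty-second notes: thirty-second = 1; eighth note = 4; thirty-second note = 1; thirty-second rest = 1; thirty-second = 1; eighth = 4; dotted quarter note = 12.
Altogether 1 + 4 + 1 + 1 + 1 + 4 + 12 = 24.
Remaining: 56 − 24 = 32 thirty-second notes, which is a whole note.

whole note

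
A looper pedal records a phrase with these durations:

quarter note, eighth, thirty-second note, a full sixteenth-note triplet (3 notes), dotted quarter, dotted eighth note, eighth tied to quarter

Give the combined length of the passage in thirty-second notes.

Convert each value to thirty-second notes: quarter note = 8; eighth = 4; thirty-second note = 1; a full sixteenth-note triplet (3 notes) (three triplet sixteenths span one eighth) = 4; dotted quarter = 12; dotted eighth note = 6; eighth tied to quarter (eighth + quarter) = 12.
Adding: 8 + 4 + 1 + 4 + 12 + 6 + 12 = 47 thirty-second notes.

47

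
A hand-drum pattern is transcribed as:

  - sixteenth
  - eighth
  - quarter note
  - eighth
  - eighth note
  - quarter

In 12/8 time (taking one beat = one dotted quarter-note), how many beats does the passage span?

One dotted quarter-note beat = 6 sixteenth notes.
In sixteenth notes: sixteenth = 1; eighth = 2; quarter note = 4; eighth = 2; eighth note = 2; quarter = 4.
Sum: 1 + 2 + 4 + 2 + 2 + 4 = 15.
15 ÷ 6 = 2.5 beats.

2.5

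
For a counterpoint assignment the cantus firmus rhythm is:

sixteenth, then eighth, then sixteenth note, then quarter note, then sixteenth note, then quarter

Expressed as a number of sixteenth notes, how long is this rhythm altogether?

Each duration in sixteenth notes: sixteenth = 1; eighth = 2; sixteenth note = 1; quarter note = 4; sixteenth note = 1; quarter = 4.
Total: 1 + 2 + 1 + 4 + 1 + 4 = 13 sixteenth notes.

13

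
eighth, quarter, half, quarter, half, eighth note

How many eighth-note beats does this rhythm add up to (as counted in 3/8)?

14

One eighth-note beat = 2 sixteenth notes.
Express everything in sixteenth notes: eighth = 2; quarter = 4; half = 8; quarter = 4; half = 8; eighth note = 2.
Adding: 2 + 4 + 8 + 4 + 8 + 2 = 28.
28 ÷ 2 = 14 beats.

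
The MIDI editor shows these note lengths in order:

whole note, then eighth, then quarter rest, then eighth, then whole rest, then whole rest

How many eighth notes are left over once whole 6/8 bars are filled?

4

One bar of 6/8 = 6 eighth notes.
Working in eighth notes: whole note = 8; eighth = 1; quarter rest = 2; eighth = 1; whole rest = 8; whole rest = 8.
Altogether 8 + 1 + 2 + 1 + 8 + 8 = 28.
28 ÷ 6 = 4 complete bars with 4 eighth notes remaining.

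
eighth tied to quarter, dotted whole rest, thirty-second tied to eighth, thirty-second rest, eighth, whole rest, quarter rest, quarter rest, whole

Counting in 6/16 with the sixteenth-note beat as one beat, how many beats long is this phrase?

75

One sixteenth-note beat = 2 thirty-second notes.
In thirty-second notes: eighth tied to quarter (eighth + quarter) = 12; dotted whole rest = 48; thirty-second tied to eighth (thirty-second + eighth) = 5; thirty-second rest = 1; eighth = 4; whole rest = 32; quarter rest = 8; quarter rest = 8; whole = 32.
Sum: 12 + 48 + 5 + 1 + 4 + 32 + 8 + 8 + 32 = 150.
150 ÷ 2 = 75 beats.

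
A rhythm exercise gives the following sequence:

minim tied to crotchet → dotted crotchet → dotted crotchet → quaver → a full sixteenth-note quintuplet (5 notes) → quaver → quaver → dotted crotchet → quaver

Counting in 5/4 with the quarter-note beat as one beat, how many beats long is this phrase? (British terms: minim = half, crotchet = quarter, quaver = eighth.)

10.5

One quarter-note beat = 2 eighth notes.
Express everything in eighth notes: minim tied to crotchet (minim + crotchet) = 6; dotted crotchet = 3; dotted crotchet = 3; quaver = 1; a full sixteenth-note quintuplet (5 notes) (five quintuplet sixteenths span one quarter) = 2; quaver = 1; quaver = 1; dotted crotchet = 3; quaver = 1.
Adding: 6 + 3 + 3 + 1 + 2 + 1 + 1 + 3 + 1 = 21.
21 ÷ 2 = 10.5 beats.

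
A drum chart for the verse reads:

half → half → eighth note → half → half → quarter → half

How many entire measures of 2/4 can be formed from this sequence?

One bar of 2/4 = 4 eighth notes.
In eighth notes: half = 4; half = 4; eighth note = 1; half = 4; half = 4; quarter = 2; half = 4.
Sum: 4 + 4 + 1 + 4 + 4 + 2 + 4 = 23.
23 ÷ 4 = 5 complete bars with 3 left over.

5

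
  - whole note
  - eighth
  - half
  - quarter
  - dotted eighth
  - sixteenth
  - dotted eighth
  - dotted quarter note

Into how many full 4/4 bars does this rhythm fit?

2

One bar of 4/4 = 16 sixteenth notes.
Working in sixteenth notes: whole note = 16; eighth = 2; half = 8; quarter = 4; dotted eighth = 3; sixteenth = 1; dotted eighth = 3; dotted quarter note = 6.
Altogether 16 + 2 + 8 + 4 + 3 + 1 + 3 + 6 = 43.
43 ÷ 16 = 2 complete bars with 11 left over.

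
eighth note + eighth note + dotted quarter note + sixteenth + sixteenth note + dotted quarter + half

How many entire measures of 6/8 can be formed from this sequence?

2

One bar of 6/8 = 12 sixteenth notes.
Convert each value to sixteenth notes: eighth note = 2; eighth note = 2; dotted quarter note = 6; sixteenth = 1; sixteenth note = 1; dotted quarter = 6; half = 8.
Altogether 2 + 2 + 6 + 1 + 1 + 6 + 8 = 26.
26 ÷ 12 = 2 complete bars with 2 left over.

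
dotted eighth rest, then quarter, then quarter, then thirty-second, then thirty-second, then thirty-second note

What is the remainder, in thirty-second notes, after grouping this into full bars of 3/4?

One bar of 3/4 = 24 thirty-second notes.
Working in thirty-second notes: dotted eighth rest = 6; quarter = 8; quarter = 8; thirty-second = 1; thirty-second = 1; thirty-second note = 1.
Total: 6 + 8 + 8 + 1 + 1 + 1 = 25.
25 ÷ 24 = 1 complete bar with 1 thirty-second note remaining.

1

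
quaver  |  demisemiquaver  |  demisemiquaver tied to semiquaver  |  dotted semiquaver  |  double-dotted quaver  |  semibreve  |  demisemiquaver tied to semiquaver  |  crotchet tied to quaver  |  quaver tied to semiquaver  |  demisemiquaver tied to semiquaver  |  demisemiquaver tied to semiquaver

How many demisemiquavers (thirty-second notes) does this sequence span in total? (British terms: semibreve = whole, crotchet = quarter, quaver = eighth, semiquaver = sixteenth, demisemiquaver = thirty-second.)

77

Convert each value to thirty-second notes: quaver = 4; demisemiquaver = 1; demisemiquaver tied to semiquaver (demisemiquaver + semiquaver) = 3; dotted semiquaver = 3; double-dotted quaver = 7; semibreve = 32; demisemiquaver tied to semiquaver (demisemiquaver + semiquaver) = 3; crotchet tied to quaver (crotchet + quaver) = 12; quaver tied to semiquaver (quaver + semiquaver) = 6; demisemiquaver tied to semiquaver (demisemiquaver + semiquaver) = 3; demisemiquaver tied to semiquaver (demisemiquaver + semiquaver) = 3.
Total: 4 + 1 + 3 + 3 + 7 + 32 + 3 + 12 + 6 + 3 + 3 = 77 thirty-second notes.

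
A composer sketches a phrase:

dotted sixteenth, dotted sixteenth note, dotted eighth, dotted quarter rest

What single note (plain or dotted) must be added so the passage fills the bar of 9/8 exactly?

The bar of 9/8 = 36 thirty-second notes.
Each duration in thirty-second notes: dotted sixteenth = 3; dotted sixteenth note = 3; dotted eighth = 6; dotted quarter rest = 12.
Adding: 3 + 3 + 6 + 12 = 24.
Remaining: 36 − 24 = 12 thirty-second notes, which is a dotted quarter note.

dotted quarter note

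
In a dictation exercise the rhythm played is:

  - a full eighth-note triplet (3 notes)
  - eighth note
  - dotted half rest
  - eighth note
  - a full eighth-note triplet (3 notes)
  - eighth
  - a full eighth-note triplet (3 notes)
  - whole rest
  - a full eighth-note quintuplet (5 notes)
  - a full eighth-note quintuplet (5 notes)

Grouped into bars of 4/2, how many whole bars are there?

1

One bar of 4/2 = 16 eighth notes.
Working in eighth notes: a full eighth-note triplet (3 notes) (three triplet eighths span one quarter) = 2; eighth note = 1; dotted half rest = 6; eighth note = 1; a full eighth-note triplet (3 notes) (three triplet eighths span one quarter) = 2; eighth = 1; a full eighth-note triplet (3 notes) (three triplet eighths span one quarter) = 2; whole rest = 8; a full eighth-note quintuplet (5 notes) (five quintuplet eighths span one half) = 4; a full eighth-note quintuplet (5 notes) (five quintuplet eighths span one half) = 4.
Sum: 2 + 1 + 6 + 1 + 2 + 1 + 2 + 8 + 4 + 4 = 31.
31 ÷ 16 = 1 complete bar with 15 left over.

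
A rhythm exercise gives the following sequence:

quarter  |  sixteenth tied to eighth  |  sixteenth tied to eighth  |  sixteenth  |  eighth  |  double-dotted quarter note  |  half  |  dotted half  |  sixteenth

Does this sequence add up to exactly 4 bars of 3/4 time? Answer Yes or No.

One bar of 3/4 = 12 sixteenth notes, so 4 bars = 48.
Express everything in sixteenth notes: quarter = 4; sixteenth tied to eighth (sixteenth + eighth) = 3; sixteenth tied to eighth (sixteenth + eighth) = 3; sixteenth = 1; eighth = 2; double-dotted quarter note = 7; half = 8; dotted half = 12; sixteenth = 1.
Total: 4 + 3 + 3 + 1 + 2 + 7 + 8 + 12 + 1 = 41.
41 falls short of 48, so the answer is No.

No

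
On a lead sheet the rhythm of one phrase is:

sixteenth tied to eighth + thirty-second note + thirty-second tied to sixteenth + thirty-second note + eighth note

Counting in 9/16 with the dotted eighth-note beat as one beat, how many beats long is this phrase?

One dotted eighth-note beat = 6 thirty-second notes.
Convert each value to thirty-second notes: sixteenth tied to eighth (sixteenth + eighth) = 6; thirty-second note = 1; thirty-second tied to sixteenth (thirty-second + sixteenth) = 3; thirty-second note = 1; eighth note = 4.
Total: 6 + 1 + 3 + 1 + 4 = 15.
15 ÷ 6 = 2.5 beats.

2.5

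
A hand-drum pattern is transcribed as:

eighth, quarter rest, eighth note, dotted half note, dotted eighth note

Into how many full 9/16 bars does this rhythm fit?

2

One bar of 9/16 = 9 sixteenth notes.
Each duration in sixteenth notes: eighth = 2; quarter rest = 4; eighth note = 2; dotted half note = 12; dotted eighth note = 3.
Adding: 2 + 4 + 2 + 12 + 3 = 23.
23 ÷ 9 = 2 complete bars with 5 left over.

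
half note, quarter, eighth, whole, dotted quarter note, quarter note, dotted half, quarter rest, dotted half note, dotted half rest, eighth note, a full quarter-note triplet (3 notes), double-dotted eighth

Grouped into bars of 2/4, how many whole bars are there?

One bar of 2/4 = 16 thirty-second notes.
Convert each value to thirty-second notes: half note = 16; quarter = 8; eighth = 4; whole = 32; dotted quarter note = 12; quarter note = 8; dotted half = 24; quarter rest = 8; dotted half note = 24; dotted half rest = 24; eighth note = 4; a full quarter-note triplet (3 notes) (three triplet quarters span one half) = 16; double-dotted eighth = 7.
Adding: 16 + 8 + 4 + 32 + 12 + 8 + 24 + 8 + 24 + 24 + 4 + 16 + 7 = 187.
187 ÷ 16 = 11 complete bars with 11 left over.

11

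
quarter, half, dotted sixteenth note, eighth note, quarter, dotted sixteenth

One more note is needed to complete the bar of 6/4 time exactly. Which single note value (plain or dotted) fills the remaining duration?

The bar of 6/4 = 48 thirty-second notes.
Working in thirty-second notes: quarter = 8; half = 16; dotted sixteenth note = 3; eighth note = 4; quarter = 8; dotted sixteenth = 3.
Altogether 8 + 16 + 3 + 4 + 8 + 3 = 42.
Remaining: 48 − 42 = 6 thirty-second notes, which is a dotted eighth note.

dotted eighth note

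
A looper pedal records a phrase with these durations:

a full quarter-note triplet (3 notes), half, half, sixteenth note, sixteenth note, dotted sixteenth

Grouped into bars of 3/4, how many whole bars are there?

One bar of 3/4 = 24 thirty-second notes.
Each duration in thirty-second notes: a full quarter-note triplet (3 notes) (three triplet quarters span one half) = 16; half = 16; half = 16; sixteenth note = 2; sixteenth note = 2; dotted sixteenth = 3.
Altogether 16 + 16 + 16 + 2 + 2 + 3 = 55.
55 ÷ 24 = 2 complete bars with 7 left over.

2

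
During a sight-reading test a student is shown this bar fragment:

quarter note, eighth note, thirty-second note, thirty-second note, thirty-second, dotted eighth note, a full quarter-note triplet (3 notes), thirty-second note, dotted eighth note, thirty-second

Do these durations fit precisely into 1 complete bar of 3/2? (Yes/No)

One bar of 3/2 = 48 thirty-second notes.
Working in thirty-second notes: quarter note = 8; eighth note = 4; thirty-second note = 1; thirty-second note = 1; thirty-second = 1; dotted eighth note = 6; a full quarter-note triplet (3 notes) (three triplet quarters span one half) = 16; thirty-second note = 1; dotted eighth note = 6; thirty-second = 1.
Altogether 8 + 4 + 1 + 1 + 1 + 6 + 16 + 1 + 6 + 1 = 45.
45 falls short of 48, so the answer is No.

No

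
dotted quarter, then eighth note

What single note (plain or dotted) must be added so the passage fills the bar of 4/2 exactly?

The bar of 4/2 = 16 eighth notes.
In eighth notes: dotted quarter = 3; eighth note = 1.
Total: 3 + 1 = 4.
Remaining: 16 − 4 = 12 eighth notes, which is a dotted whole note.

dotted whole note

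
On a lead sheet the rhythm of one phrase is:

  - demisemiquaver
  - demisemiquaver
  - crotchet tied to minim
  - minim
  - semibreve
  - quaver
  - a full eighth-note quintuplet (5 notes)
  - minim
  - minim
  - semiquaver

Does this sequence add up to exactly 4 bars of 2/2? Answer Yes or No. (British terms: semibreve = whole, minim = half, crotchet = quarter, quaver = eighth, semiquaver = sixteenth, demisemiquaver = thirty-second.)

Yes

One bar of 2/2 = 32 thirty-second notes, so 4 bars = 128.
Convert each value to thirty-second notes: demisemiquaver = 1; demisemiquaver = 1; crotchet tied to minim (crotchet + minim) = 24; minim = 16; semibreve = 32; quaver = 4; a full eighth-note quintuplet (5 notes) (five quintuplet eighths span one half) = 16; minim = 16; minim = 16; semiquaver = 2.
Altogether 1 + 1 + 24 + 16 + 32 + 4 + 16 + 16 + 16 + 2 = 128.
128 equals 128, so the answer is Yes.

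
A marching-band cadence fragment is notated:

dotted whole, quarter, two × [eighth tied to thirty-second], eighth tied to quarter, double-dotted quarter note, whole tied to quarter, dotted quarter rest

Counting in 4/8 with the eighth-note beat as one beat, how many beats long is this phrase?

One eighth-note beat = 4 thirty-second notes.
In thirty-second notes: dotted whole = 48; quarter = 8; eighth tied to thirty-second (eighth + thirty-second) = 5; eighth tied to thirty-second (eighth + thirty-second) = 5; eighth tied to quarter (eighth + quarter) = 12; double-dotted quarter note = 14; whole tied to quarter (whole + quarter) = 40; dotted quarter rest = 12.
Adding: 48 + 8 + 5 + 5 + 12 + 14 + 40 + 12 = 144.
144 ÷ 4 = 36 beats.

36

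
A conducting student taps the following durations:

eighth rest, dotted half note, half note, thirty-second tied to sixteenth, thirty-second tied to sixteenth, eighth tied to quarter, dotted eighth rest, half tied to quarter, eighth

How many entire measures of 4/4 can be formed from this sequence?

One bar of 4/4 = 32 thirty-second notes.
Convert each value to thirty-second notes: eighth rest = 4; dotted half note = 24; half note = 16; thirty-second tied to sixteenth (thirty-second + sixteenth) = 3; thirty-second tied to sixteenth (thirty-second + sixteenth) = 3; eighth tied to quarter (eighth + quarter) = 12; dotted eighth rest = 6; half tied to quarter (half + quarter) = 24; eighth = 4.
Adding: 4 + 24 + 16 + 3 + 3 + 12 + 6 + 24 + 4 = 96.
96 ÷ 32 = 3 complete bars with 0 left over.

3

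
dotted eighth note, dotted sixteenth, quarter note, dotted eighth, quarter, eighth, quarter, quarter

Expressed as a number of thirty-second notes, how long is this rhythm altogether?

Express everything in thirty-second notes: dotted eighth note = 6; dotted sixteenth = 3; quarter note = 8; dotted eighth = 6; quarter = 8; eighth = 4; quarter = 8; quarter = 8.
Sum: 6 + 3 + 8 + 6 + 8 + 4 + 8 + 8 = 51 thirty-second notes.

51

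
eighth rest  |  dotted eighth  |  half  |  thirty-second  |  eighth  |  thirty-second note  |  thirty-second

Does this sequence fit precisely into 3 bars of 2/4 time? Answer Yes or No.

No

One bar of 2/4 = 16 thirty-second notes, so 3 bars = 48.
Each duration in thirty-second notes: eighth rest = 4; dotted eighth = 6; half = 16; thirty-second = 1; eighth = 4; thirty-second note = 1; thirty-second = 1.
Sum: 4 + 6 + 16 + 1 + 4 + 1 + 1 = 33.
33 falls short of 48, so the answer is No.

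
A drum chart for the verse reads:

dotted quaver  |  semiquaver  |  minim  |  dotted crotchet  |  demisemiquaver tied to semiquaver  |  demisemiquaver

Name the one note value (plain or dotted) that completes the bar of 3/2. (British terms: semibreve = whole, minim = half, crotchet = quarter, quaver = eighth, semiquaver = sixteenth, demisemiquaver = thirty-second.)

quarter note

The bar of 3/2 = 48 thirty-second notes.
Working in thirty-second notes: dotted quaver = 6; semiquaver = 2; minim = 16; dotted crotchet = 12; demisemiquaver tied to semiquaver (demisemiquaver + semiquaver) = 3; demisemiquaver = 1.
Sum: 6 + 2 + 16 + 12 + 3 + 1 = 40.
Remaining: 48 − 40 = 8 thirty-second notes, which is a quarter note.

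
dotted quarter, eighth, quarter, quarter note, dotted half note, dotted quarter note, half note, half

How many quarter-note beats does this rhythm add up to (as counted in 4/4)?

One quarter-note beat = 2 eighth notes.
Each duration in eighth notes: dotted quarter = 3; eighth = 1; quarter = 2; quarter note = 2; dotted half note = 6; dotted quarter note = 3; half note = 4; half = 4.
Altogether 3 + 1 + 2 + 2 + 6 + 3 + 4 + 4 = 25.
25 ÷ 2 = 12.5 beats.

12.5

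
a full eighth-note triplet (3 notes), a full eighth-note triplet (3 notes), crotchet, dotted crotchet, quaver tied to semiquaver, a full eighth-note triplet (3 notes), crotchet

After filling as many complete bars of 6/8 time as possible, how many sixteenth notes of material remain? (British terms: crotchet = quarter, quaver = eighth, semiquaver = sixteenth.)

5

One bar of 6/8 = 12 sixteenth notes.
Convert each value to sixteenth notes: a full eighth-note triplet (3 notes) (three triplet eighths span one quarter) = 4; a full eighth-note triplet (3 notes) (three triplet eighths span one quarter) = 4; crotchet = 4; dotted crotchet = 6; quaver tied to semiquaver (quaver + semiquaver) = 3; a full eighth-note triplet (3 notes) (three triplet eighths span one quarter) = 4; crotchet = 4.
Altogether 4 + 4 + 4 + 6 + 3 + 4 + 4 = 29.
29 ÷ 12 = 2 complete bars with 5 sixteenth notes remaining.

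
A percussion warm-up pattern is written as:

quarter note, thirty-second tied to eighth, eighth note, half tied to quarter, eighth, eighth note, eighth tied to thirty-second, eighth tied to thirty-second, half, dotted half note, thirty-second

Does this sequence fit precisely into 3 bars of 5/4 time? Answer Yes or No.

One bar of 5/4 = 40 thirty-second notes, so 3 bars = 120.
Convert each value to thirty-second notes: quarter note = 8; thirty-second tied to eighth (thirty-second + eighth) = 5; eighth note = 4; half tied to quarter (half + quarter) = 24; eighth = 4; eighth note = 4; eighth tied to thirty-second (eighth + thirty-second) = 5; eighth tied to thirty-second (eighth + thirty-second) = 5; half = 16; dotted half note = 24; thirty-second = 1.
Altogether 8 + 5 + 4 + 24 + 4 + 4 + 5 + 5 + 16 + 24 + 1 = 100.
100 falls short of 120, so the answer is No.

No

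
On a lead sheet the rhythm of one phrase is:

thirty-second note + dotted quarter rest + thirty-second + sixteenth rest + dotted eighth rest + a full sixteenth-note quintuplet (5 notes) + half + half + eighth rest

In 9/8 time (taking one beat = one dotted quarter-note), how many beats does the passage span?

5.5

One dotted quarter-note beat = 12 thirty-second notes.
Express everything in thirty-second notes: thirty-second note = 1; dotted quarter rest = 12; thirty-second = 1; sixteenth rest = 2; dotted eighth rest = 6; a full sixteenth-note quintuplet (5 notes) (five quintuplet sixteenths span one quarter) = 8; half = 16; half = 16; eighth rest = 4.
Total: 1 + 12 + 1 + 2 + 6 + 8 + 16 + 16 + 4 = 66.
66 ÷ 12 = 5.5 beats.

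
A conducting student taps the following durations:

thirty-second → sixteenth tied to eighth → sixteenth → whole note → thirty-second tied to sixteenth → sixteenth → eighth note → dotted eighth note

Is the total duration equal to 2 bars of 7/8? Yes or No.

Yes

One bar of 7/8 = 28 thirty-second notes, so 2 bars = 56.
In thirty-second notes: thirty-second = 1; sixteenth tied to eighth (sixteenth + eighth) = 6; sixteenth = 2; whole note = 32; thirty-second tied to sixteenth (thirty-second + sixteenth) = 3; sixteenth = 2; eighth note = 4; dotted eighth note = 6.
Total: 1 + 6 + 2 + 32 + 3 + 2 + 4 + 6 = 56.
56 equals 56, so the answer is Yes.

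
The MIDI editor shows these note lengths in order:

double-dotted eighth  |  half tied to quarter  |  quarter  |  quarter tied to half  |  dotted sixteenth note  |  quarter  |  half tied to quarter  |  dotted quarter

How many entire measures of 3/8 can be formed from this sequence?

9

One bar of 3/8 = 12 thirty-second notes.
Convert each value to thirty-second notes: double-dotted eighth = 7; half tied to quarter (half + quarter) = 24; quarter = 8; quarter tied to half (quarter + half) = 24; dotted sixteenth note = 3; quarter = 8; half tied to quarter (half + quarter) = 24; dotted quarter = 12.
Total: 7 + 24 + 8 + 24 + 3 + 8 + 24 + 12 = 110.
110 ÷ 12 = 9 complete bars with 2 left over.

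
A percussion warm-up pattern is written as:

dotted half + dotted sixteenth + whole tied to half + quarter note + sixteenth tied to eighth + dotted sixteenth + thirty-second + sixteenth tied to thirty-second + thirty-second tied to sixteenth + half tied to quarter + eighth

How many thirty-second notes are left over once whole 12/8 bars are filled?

31

One bar of 12/8 = 48 thirty-second notes.
Each duration in thirty-second notes: dotted half = 24; dotted sixteenth = 3; whole tied to half (whole + half) = 48; quarter note = 8; sixteenth tied to eighth (sixteenth + eighth) = 6; dotted sixteenth = 3; thirty-second = 1; sixteenth tied to thirty-second (sixteenth + thirty-second) = 3; thirty-second tied to sixteenth (thirty-second + sixteenth) = 3; half tied to quarter (half + quarter) = 24; eighth = 4.
Altogether 24 + 3 + 48 + 8 + 6 + 3 + 1 + 3 + 3 + 24 + 4 = 127.
127 ÷ 48 = 2 complete bars with 31 thirty-second notes remaining.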